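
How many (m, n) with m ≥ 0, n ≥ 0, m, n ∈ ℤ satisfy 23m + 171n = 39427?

10

gcd(171, 23):
  171 = 7*23 + 10
  23 = 2*10 + 3
  10 = 3*3 + 1
  3 = 3*1
so gcd(171, 23) = 1.
Back-substitute for Bézout coefficients:
  1 = 10 - 3*3
  ... = 23*(-52) + 171*(7)
Scale by 39427: one solution is (-2050204, 275989). Reduce m mod 171: (86, 219).
General: m = 86 + 171t, n = 219 - 23t.
m ≥ 0 ⇒ t ≥ 0; n ≥ 0 ⇒ t ≤ 9. So t ∈ [0, 9]: 10 solutions.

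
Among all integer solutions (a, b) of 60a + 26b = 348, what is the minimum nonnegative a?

11

gcd(60, 26):
  60 = 2*26 + 8
  26 = 3*8 + 2
  8 = 4*2
so gcd(60, 26) = 2.
2 divides 348, so solutions exist.
Back-substitute for Bézout coefficients:
  2 = 26 - 3*8
  ... = 60*(-3) + 26*(7)
Scale by 348/2 = 174: (a₀, b₀) = (-522, 1218).
General solution: a = -522 + 13t, b = 1218 - 30t for integer t.
a ≥ 0: smallest is -522 mod 13 = 11 (at t = 41), with b = -12.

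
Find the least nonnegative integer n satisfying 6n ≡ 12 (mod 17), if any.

gcd(17, 6) = 1  (17 = 2*6 + 5, 6 = 1*5 + 1, 5 = 5*1).
1 divides 12, so solutions exist.
Back-substituting, 6*(3) + 17*(-1) = 1.
So 6*(3) ≡ 1 (mod 17); multiply by 12: n ≡ 36 (mod 17).
Smallest nonnegative: n = 36 mod 17 = 2.

2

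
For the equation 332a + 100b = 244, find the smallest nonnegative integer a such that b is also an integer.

17

gcd(332, 100):
  332 = 3·100 + 32
  100 = 3·32 + 4
  32 = 8·4
so gcd(332, 100) = 4.
4 divides 244, so solutions exist.
Back-substitute for Bézout coefficients:
  4 = 100 - 3·32
  ... = 332·(-3) + 100·(10)
Scale by 244/4 = 61: (a₀, b₀) = (-183, 610).
General solution: a = -183 + 25t, b = 610 - 83t for integer t.
a ≥ 0: smallest is -183 mod 25 = 17 (at t = 8), with b = -54.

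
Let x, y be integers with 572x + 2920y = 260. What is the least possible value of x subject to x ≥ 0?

gcd(2920, 572) = 4.
4 divides 260, so solutions exist.
By Bézout, 572·(97) + 2920·(-19) = 4.
Scale by 260/4 = 65: (x₀, y₀) = (6305, -1235).
General solution: x = 6305 + 730t, y = -1235 - 143t for integer t.
x ≥ 0: smallest is 6305 mod 730 = 465 (at t = -8), with y = -91.

465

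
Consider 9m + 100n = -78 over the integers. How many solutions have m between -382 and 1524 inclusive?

gcd(100, 9) = 1  (100 = 11×9 + 1, 9 = 9×1).
Back-substituting, 9×(-11) + 100×(1) = 1.
Scale by -78: particular solution (858, -78); reduce m mod 100: (58, -6).
General solution: m = 58 + 100t, n = -6 - 9t for integer t.
-382 ≤ 58 + 100t ≤ 1524 gives t ∈ [-4, 14], which is 19 values.

19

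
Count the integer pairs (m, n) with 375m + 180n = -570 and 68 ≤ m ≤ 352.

gcd(375, 180) = 15.
By Bézout, 375·(1) + 180·(-2) = 15.
Particular solution: (10, -24).
General solution: m = 10 + 12t, n = -24 - 25t for integer t.
68 ≤ 10 + 12t ≤ 352 gives t ∈ [5, 28], which is 24 values.

24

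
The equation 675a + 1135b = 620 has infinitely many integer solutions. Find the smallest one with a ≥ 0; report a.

gcd(1135, 675) = 5.
5 divides 620, so solutions exist.
By Bézout, 675·(37) + 1135·(-22) = 5.
Scale by 620/5 = 124: (a₀, b₀) = (4588, -2728).
General solution: a = 4588 + 227t, b = -2728 - 135t for integer t.
a ≥ 0: smallest is 4588 mod 227 = 48 (at t = -20), with b = -28.

48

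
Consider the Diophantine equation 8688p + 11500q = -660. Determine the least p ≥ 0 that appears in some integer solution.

2180

gcd(11500, 8688) = 4  (11500 = 1·8688 + 2812, 8688 = 3·2812 + 252, 2812 = 11·252 + 40, 252 = 6·40 + 12, 40 = 3·12 + 4, 12 = 3·4).
4 divides -660, so solutions exist.
Back-substituting, 8688·(-867) + 11500·(655) = 4.
Scale by -660/4 = -165: (p₀, q₀) = (143055, -108075).
General solution: p = 143055 + 2875t, q = -108075 - 2172t for integer t.
p ≥ 0: smallest is 143055 mod 2875 = 2180 (at t = -49), with q = -1647.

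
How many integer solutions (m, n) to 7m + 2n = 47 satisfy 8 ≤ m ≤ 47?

gcd(7, 2):
  7 = 3×2 + 1
  2 = 2×1
so gcd(7, 2) = 1.
Back-substitute for Bézout coefficients:
  1 = 7 - 3×2
  ... = 7×(1) + 2×(-3)
Scale by 47: particular solution (47, -141); reduce m mod 2: (1, 20).
General solution: m = 1 + 2t, n = 20 - 7t for integer t.
8 ≤ 1 + 2t ≤ 47 gives t ∈ [4, 23], which is 20 values.

20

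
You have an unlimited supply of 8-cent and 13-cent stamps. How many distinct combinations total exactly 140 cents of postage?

Need nonnegative integers with 8j + 13k = 140.
gcd(8, 13) = 1, and 8·(5) + 13·(-3) = 1.
So (j₀, k₀) = (700, -420); general j = 700 + 13t, k = -420 - 8t.
j ≥ 0 ⇒ t ≥ -53; k ≥ 0 ⇒ t ≤ -53. That's 1 value of t.

1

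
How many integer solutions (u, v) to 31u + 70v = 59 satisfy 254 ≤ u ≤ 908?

9

gcd(70, 31):
  70 = 2*31 + 8
  31 = 3*8 + 7
  8 = 1*7 + 1
  7 = 7*1
so gcd(70, 31) = 1.
Back-substitute for Bézout coefficients:
  1 = 8 - 1*7
  ... = 31*(-9) + 70*(4)
Scale by 59: particular solution (-531, 236); reduce u mod 70: (29, -12).
General solution: u = 29 + 70t, v = -12 - 31t for integer t.
254 ≤ 29 + 70t ≤ 908 gives t ∈ [4, 12], which is 9 values.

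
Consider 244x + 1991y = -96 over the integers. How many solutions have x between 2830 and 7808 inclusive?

gcd(1991, 244):
  1991 = 8×244 + 39
  244 = 6×39 + 10
  39 = 3×10 + 9
  10 = 1×9 + 1
  9 = 9×1
so gcd(1991, 244) = 1.
Back-substitute for Bézout coefficients:
  1 = 10 - 1×9
  ... = 244×(204) + 1991×(-25)
Scale by -96: particular solution (-19584, 2400); reduce x mod 1991: (326, -40).
General solution: x = 326 + 1991t, y = -40 - 244t for integer t.
2830 ≤ 326 + 1991t ≤ 7808 gives t ∈ [2, 3], which is 2 values.

2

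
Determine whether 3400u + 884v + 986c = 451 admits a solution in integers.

no

gcd(3400, 884) = 68.
gcd(68, 986) = 34.
34 does not divide 451 (remainder 9), so no integer solutions.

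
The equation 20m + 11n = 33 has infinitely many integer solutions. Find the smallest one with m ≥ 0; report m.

gcd(20, 11) = 1.
1 divides 33, so solutions exist.
By Bézout, 20·(5) + 11·(-9) = 1.
Scale by 33/1 = 33: (m₀, n₀) = (165, -297).
General solution: m = 165 + 11t, n = -297 - 20t for integer t.
m ≥ 0: smallest is 165 mod 11 = 0 (at t = -15), with n = 3.

0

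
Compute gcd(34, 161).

1

gcd(161, 34) = 1  (161 = 4·34 + 25, 34 = 1·25 + 9, 25 = 2·9 + 7, 9 = 1·7 + 2, 7 = 3·2 + 1, 2 = 2·1).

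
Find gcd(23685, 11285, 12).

gcd(23685, 11285):
  23685 = 2*11285 + 1115
  11285 = 10*1115 + 135
  1115 = 8*135 + 35
  135 = 3*35 + 30
  35 = 1*30 + 5
  30 = 6*5
so gcd(23685, 11285) = 5.
gcd(5, 12) = 1.

1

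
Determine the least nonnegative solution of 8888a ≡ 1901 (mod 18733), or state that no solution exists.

gcd(18733, 8888) = 11  (18733 = 2*8888 + 957, 8888 = 9*957 + 275, 957 = 3*275 + 132, 275 = 2*132 + 11, 132 = 12*11).
11 does not divide 1901, so the congruence has no solution.

no solution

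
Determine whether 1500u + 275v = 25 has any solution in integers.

gcd(1500, 275) = 25  (1500 = 5*275 + 125, 275 = 2*125 + 25, 125 = 5*25).
25 divides 25, so integer solutions exist.

yes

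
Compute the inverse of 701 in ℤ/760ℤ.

gcd(760, 701) = 1  (760 = 1·701 + 59, 701 = 11·59 + 52, 59 = 1·52 + 7, 52 = 7·7 + 3, 7 = 2·3 + 1, 3 = 3·1).
Back-substituting, 701·(-219) + 760·(202) = 1.
So 701·-219 ≡ 1 (mod 760), and -219 mod 760 = 541.

541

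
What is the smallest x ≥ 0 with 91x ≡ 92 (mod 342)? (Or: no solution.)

gcd(342, 91):
  342 = 3*91 + 69
  91 = 1*69 + 22
  69 = 3*22 + 3
  22 = 7*3 + 1
  3 = 3*1
so gcd(342, 91) = 1.
1 divides 92, so solutions exist.
Back-substitute for Bézout coefficients:
  1 = 22 - 7*3
  ... = 91*(109) + 342*(-29)
So 91*(109) ≡ 1 (mod 342); multiply by 92: x ≡ 10028 (mod 342).
Smallest nonnegative: x = 10028 mod 342 = 110.

110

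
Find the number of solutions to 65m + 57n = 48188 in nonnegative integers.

13

gcd(65, 57) = 1  (65 = 1·57 + 8, 57 = 7·8 + 1, 8 = 8·1).
Back-substituting, 65·(-7) + 57·(8) = 1.
Scale by 48188: one solution is (-337316, 385504). Reduce m mod 57: (10, 834).
General: m = 10 + 57t, n = 834 - 65t.
m ≥ 0 ⇒ t ≥ 0; n ≥ 0 ⇒ t ≤ 12. So t ∈ [0, 12]: 13 solutions.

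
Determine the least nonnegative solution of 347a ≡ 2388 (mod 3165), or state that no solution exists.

gcd(3165, 347) = 1  (3165 = 9·347 + 42, 347 = 8·42 + 11, 42 = 3·11 + 9, 11 = 1·9 + 2, 9 = 4·2 + 1, 2 = 2·1).
1 divides 2388, so solutions exist.
Back-substituting, 347·(-1432) + 3165·(157) = 1.
So 347·(-1432) ≡ 1 (mod 3165); multiply by 2388: a ≡ -3419616 (mod 3165).
Smallest nonnegative: a = -3419616 mod 3165 = 1749.

1749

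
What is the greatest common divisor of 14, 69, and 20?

1

gcd(69, 14) = 1.
gcd(1, 20) = 1.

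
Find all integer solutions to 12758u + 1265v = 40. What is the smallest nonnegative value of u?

gcd(12758, 1265):
  12758 = 10*1265 + 108
  1265 = 11*108 + 77
  108 = 1*77 + 31
  77 = 2*31 + 15
  31 = 2*15 + 1
  15 = 15*1
so gcd(12758, 1265) = 1.
1 divides 40, so solutions exist.
Back-substitute for Bézout coefficients:
  1 = 31 - 2*15
  ... = 12758*(82) + 1265*(-827)
Scale by 40/1 = 40: (u₀, v₀) = (3280, -33080).
General solution: u = 3280 + 1265t, v = -33080 - 12758t for integer t.
u ≥ 0: smallest is 3280 mod 1265 = 750 (at t = -2), with v = -7564.

750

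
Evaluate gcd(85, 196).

gcd(196, 85):
  196 = 2×85 + 26
  85 = 3×26 + 7
  26 = 3×7 + 5
  7 = 1×5 + 2
  5 = 2×2 + 1
  2 = 2×1
so gcd(196, 85) = 1.

1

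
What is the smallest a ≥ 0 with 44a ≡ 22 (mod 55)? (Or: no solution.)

gcd(55, 44) = 11  (55 = 1*44 + 11, 44 = 4*11).
11 divides 22, so solutions exist.
Back-substituting, 44*(-1) + 55*(1) = 11.
So 44*(-1) ≡ 11 (mod 55); multiply by 2: a ≡ -2 (mod 5).
Smallest nonnegative: a = -2 mod 5 = 3.

3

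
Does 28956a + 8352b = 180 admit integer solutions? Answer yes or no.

yes

gcd(28956, 8352) = 12.
12 divides 180, so integer solutions exist.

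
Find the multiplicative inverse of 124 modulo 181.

127

gcd(181, 124) = 1  (181 = 1·124 + 57, 124 = 2·57 + 10, 57 = 5·10 + 7, 10 = 1·7 + 3, 7 = 2·3 + 1, 3 = 3·1).
Back-substituting, 124·(-54) + 181·(37) = 1.
So 124·-54 ≡ 1 (mod 181), and -54 mod 181 = 127.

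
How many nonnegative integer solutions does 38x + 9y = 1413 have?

5

gcd(38, 9) = 1.
By Bézout, 38·(-4) + 9·(17) = 1.
One solution: (0, 157).
General: x = 0 + 9t, y = 157 - 38t.
x ≥ 0 ⇒ t ≥ 0; y ≥ 0 ⇒ t ≤ 4. So t ∈ [0, 4]: 5 solutions.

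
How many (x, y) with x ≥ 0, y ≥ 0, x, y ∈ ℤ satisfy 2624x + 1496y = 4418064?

gcd(2624, 1496) = 8  (2624 = 1·1496 + 1128, 1496 = 1·1128 + 368, 1128 = 3·368 + 24, 368 = 15·24 + 8, 24 = 3·8).
Back-substituting, 2624·(-61) + 1496·(107) = 8.
Scale by 552258: one solution is (-33687738, 59091606). Reduce x mod 187: (125, 2734).
General: x = 125 + 187t, y = 2734 - 328t.
x ≥ 0 ⇒ t ≥ 0; y ≥ 0 ⇒ t ≤ 8. So t ∈ [0, 8]: 9 solutions.

9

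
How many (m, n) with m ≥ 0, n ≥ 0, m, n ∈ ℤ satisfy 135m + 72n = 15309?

gcd(135, 72) = 9.
By Bézout, 135*(-1) + 72*(2) = 9.
One solution: (3, 207).
General: m = 3 + 8t, n = 207 - 15t.
m ≥ 0 ⇒ t ≥ 0; n ≥ 0 ⇒ t ≤ 13. So t ∈ [0, 13]: 14 solutions.

14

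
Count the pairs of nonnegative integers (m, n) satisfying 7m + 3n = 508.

gcd(7, 3):
  7 = 2·3 + 1
  3 = 3·1
so gcd(7, 3) = 1.
Back-substitute for Bézout coefficients:
  1 = 7 - 2·3
  ... = 7·(1) + 3·(-2)
Scale by 508: one solution is (508, -1016). Reduce m mod 3: (1, 167).
General: m = 1 + 3t, n = 167 - 7t.
m ≥ 0 ⇒ t ≥ 0; n ≥ 0 ⇒ t ≤ 23. So t ∈ [0, 23]: 24 solutions.

24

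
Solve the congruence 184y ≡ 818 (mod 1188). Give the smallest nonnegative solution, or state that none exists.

no solution

gcd(1188, 184) = 4.
4 does not divide 818, so the congruence has no solution.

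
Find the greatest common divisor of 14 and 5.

1

gcd(14, 5) = 1  (14 = 2·5 + 4, 5 = 1·4 + 1, 4 = 4·1).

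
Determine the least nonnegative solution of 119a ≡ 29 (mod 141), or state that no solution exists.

gcd(141, 119) = 1  (141 = 1*119 + 22, 119 = 5*22 + 9, 22 = 2*9 + 4, 9 = 2*4 + 1, 4 = 4*1).
1 divides 29, so solutions exist.
Back-substituting, 119*(32) + 141*(-27) = 1.
So 119*(32) ≡ 1 (mod 141); multiply by 29: a ≡ 928 (mod 141).
Smallest nonnegative: a = 928 mod 141 = 82.

82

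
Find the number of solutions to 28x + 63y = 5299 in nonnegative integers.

gcd(63, 28) = 7  (63 = 2*28 + 7, 28 = 4*7).
Back-substituting, 28*(-2) + 63*(1) = 7.
Scale by 757: one solution is (-1514, 757). Reduce x mod 9: (7, 81).
General: x = 7 + 9t, y = 81 - 4t.
x ≥ 0 ⇒ t ≥ 0; y ≥ 0 ⇒ t ≤ 20. So t ∈ [0, 20]: 21 solutions.

21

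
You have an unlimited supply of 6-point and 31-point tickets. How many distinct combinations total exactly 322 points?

Need nonnegative integers with 6j + 31k = 322.
gcd(6, 31) = 1, and 6·(-5) + 31·(1) = 1.
So (j₀, k₀) = (-1610, 322); general j = -1610 + 31t, k = 322 - 6t.
j ≥ 0 ⇒ t ≥ 52; k ≥ 0 ⇒ t ≤ 53. That's 2 values of t.

2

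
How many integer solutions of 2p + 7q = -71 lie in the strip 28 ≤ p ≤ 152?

gcd(7, 2) = 1  (7 = 3×2 + 1, 2 = 2×1).
Back-substituting, 2×(-3) + 7×(1) = 1.
Scale by -71: particular solution (213, -71); reduce p mod 7: (3, -11).
General solution: p = 3 + 7t, q = -11 - 2t for integer t.
28 ≤ 3 + 7t ≤ 152 gives t ∈ [4, 21], which is 18 values.

18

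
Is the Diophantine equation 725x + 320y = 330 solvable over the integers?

yes

gcd(725, 320) = 5  (725 = 2·320 + 85, 320 = 3·85 + 65, 85 = 1·65 + 20, 65 = 3·20 + 5, 20 = 4·5).
5 divides 330, so integer solutions exist.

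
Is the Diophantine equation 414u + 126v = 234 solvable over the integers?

gcd(414, 126) = 18  (414 = 3*126 + 36, 126 = 3*36 + 18, 36 = 2*18).
18 divides 234, so integer solutions exist.

yes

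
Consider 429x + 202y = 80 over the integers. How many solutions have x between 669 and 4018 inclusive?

17

gcd(429, 202):
  429 = 2*202 + 25
  202 = 8*25 + 2
  25 = 12*2 + 1
  2 = 2*1
so gcd(429, 202) = 1.
Back-substitute for Bézout coefficients:
  1 = 25 - 12*2
  ... = 429*(97) + 202*(-206)
Scale by 80: particular solution (7760, -16480); reduce x mod 202: (84, -178).
General solution: x = 84 + 202t, y = -178 - 429t for integer t.
669 ≤ 84 + 202t ≤ 4018 gives t ∈ [3, 19], which is 17 values.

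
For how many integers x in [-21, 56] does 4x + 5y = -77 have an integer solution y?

15

gcd(5, 4):
  5 = 1×4 + 1
  4 = 4×1
so gcd(5, 4) = 1.
Back-substitute for Bézout coefficients:
  1 = 5 - 1×4
  ... = 4×(-1) + 5×(1)
Scale by -77: particular solution (77, -77); reduce x mod 5: (2, -17).
General solution: x = 2 + 5t, y = -17 - 4t for integer t.
-21 ≤ 2 + 5t ≤ 56 gives t ∈ [-4, 10], which is 15 values.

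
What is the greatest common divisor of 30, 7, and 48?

gcd(30, 7) = 1.
gcd(1, 48) = 1.

1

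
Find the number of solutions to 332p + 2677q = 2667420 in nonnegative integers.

gcd(2677, 332) = 1.
By Bézout, 332·(637) + 2677·(-79) = 1.
One solution: (1100, 860).
General: p = 1100 + 2677t, q = 860 - 332t.
p ≥ 0 ⇒ t ≥ 0; q ≥ 0 ⇒ t ≤ 2. So t ∈ [0, 2]: 3 solutions.

3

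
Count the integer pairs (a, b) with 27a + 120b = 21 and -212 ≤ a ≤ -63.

gcd(120, 27) = 3.
By Bézout, 27×(9) + 120×(-2) = 3.
Particular solution: (23, -5).
General solution: a = 23 + 40t, b = -5 - 9t for integer t.
-212 ≤ 23 + 40t ≤ -63 gives t ∈ [-5, -3], which is 3 values.

3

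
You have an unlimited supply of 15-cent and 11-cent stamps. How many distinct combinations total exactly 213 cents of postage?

2

Need nonnegative integers with 15j + 11k = 213.
gcd(15, 11) = 1, and 15·(3) + 11·(-4) = 1.
So (j₀, k₀) = (639, -852); general j = 639 + 11t, k = -852 - 15t.
j ≥ 0 ⇒ t ≥ -58; k ≥ 0 ⇒ t ≤ -57. That's 2 values of t.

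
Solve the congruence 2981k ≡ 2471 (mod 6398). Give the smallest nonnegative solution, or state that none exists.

gcd(6398, 2981) = 1.
1 divides 2471, so solutions exist.
By Bézout, 2981×(-631) + 6398×(294) = 1.
So 2981×(-631) ≡ 1 (mod 6398); multiply by 2471: k ≡ -1559201 (mod 6398).
Smallest nonnegative: k = -1559201 mod 6398 = 1911.

1911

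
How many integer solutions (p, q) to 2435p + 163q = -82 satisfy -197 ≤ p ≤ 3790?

24

gcd(2435, 163) = 1.
By Bézout, 2435*(-49) + 163*(732) = 1.
Particular solution: (106, -1584).
General solution: p = 106 + 163t, q = -1584 - 2435t for integer t.
-197 ≤ 106 + 163t ≤ 3790 gives t ∈ [-1, 22], which is 24 values.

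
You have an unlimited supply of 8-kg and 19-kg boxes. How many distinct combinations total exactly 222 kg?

Need nonnegative integers with 8j + 19k = 222.
gcd(8, 19) = 1, and 8·(-7) + 19·(3) = 1.
So (j₀, k₀) = (-1554, 666); general j = -1554 + 19t, k = 666 - 8t.
j ≥ 0 ⇒ t ≥ 82; k ≥ 0 ⇒ t ≤ 83. That's 2 values of t.

2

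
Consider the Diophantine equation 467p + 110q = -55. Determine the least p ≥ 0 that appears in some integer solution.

gcd(467, 110) = 1  (467 = 4*110 + 27, 110 = 4*27 + 2, 27 = 13*2 + 1, 2 = 2*1).
1 divides -55, so solutions exist.
Back-substituting, 467*(53) + 110*(-225) = 1.
Scale by -55/1 = -55: (p₀, q₀) = (-2915, 12375).
General solution: p = -2915 + 110t, q = 12375 - 467t for integer t.
p ≥ 0: smallest is -2915 mod 110 = 55 (at t = 27), with q = -234.

55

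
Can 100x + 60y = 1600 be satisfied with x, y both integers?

yes

gcd(100, 60) = 20.
20 divides 1600, so integer solutions exist.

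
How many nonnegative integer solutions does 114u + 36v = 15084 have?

23

gcd(114, 36) = 6  (114 = 3×36 + 6, 36 = 6×6).
Back-substituting, 114×(1) + 36×(-3) = 6.
Scale by 2514: one solution is (2514, -7542). Reduce u mod 6: (0, 419).
General: u = 0 + 6t, v = 419 - 19t.
u ≥ 0 ⇒ t ≥ 0; v ≥ 0 ⇒ t ≤ 22. So t ∈ [0, 22]: 23 solutions.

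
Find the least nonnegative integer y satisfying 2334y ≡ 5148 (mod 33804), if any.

1914

gcd(33804, 2334):
  33804 = 14×2334 + 1128
  2334 = 2×1128 + 78
  1128 = 14×78 + 36
  78 = 2×36 + 6
  36 = 6×6
so gcd(33804, 2334) = 6.
6 divides 5148, so solutions exist.
Back-substitute for Bézout coefficients:
  6 = 78 - 2×36
  ... = 2334×(869) + 33804×(-60)
So 2334×(869) ≡ 6 (mod 33804); multiply by 858: y ≡ 745602 (mod 5634).
Smallest nonnegative: y = 745602 mod 5634 = 1914.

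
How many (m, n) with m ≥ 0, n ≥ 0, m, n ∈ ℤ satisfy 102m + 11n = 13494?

12

gcd(102, 11):
  102 = 9·11 + 3
  11 = 3·3 + 2
  3 = 1·2 + 1
  2 = 2·1
so gcd(102, 11) = 1.
Back-substitute for Bézout coefficients:
  1 = 3 - 1·2
  ... = 102·(4) + 11·(-37)
Scale by 13494: one solution is (53976, -499278). Reduce m mod 11: (10, 1134).
General: m = 10 + 11t, n = 1134 - 102t.
m ≥ 0 ⇒ t ≥ 0; n ≥ 0 ⇒ t ≤ 11. So t ∈ [0, 11]: 12 solutions.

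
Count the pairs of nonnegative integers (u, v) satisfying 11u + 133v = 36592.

gcd(133, 11) = 1.
By Bézout, 11×(-12) + 133×(1) = 1.
One solution: (62, 270).
General: u = 62 + 133t, v = 270 - 11t.
u ≥ 0 ⇒ t ≥ 0; v ≥ 0 ⇒ t ≤ 24. So t ∈ [0, 24]: 25 solutions.

25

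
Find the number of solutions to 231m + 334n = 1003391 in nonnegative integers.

gcd(334, 231) = 1  (334 = 1*231 + 103, 231 = 2*103 + 25, 103 = 4*25 + 3, 25 = 8*3 + 1, 3 = 3*1).
Back-substituting, 231*(107) + 334*(-74) = 1.
Scale by 1003391: one solution is (107362837, -74250934). Reduce m mod 334: (207, 2861).
General: m = 207 + 334t, n = 2861 - 231t.
m ≥ 0 ⇒ t ≥ 0; n ≥ 0 ⇒ t ≤ 12. So t ∈ [0, 12]: 13 solutions.

13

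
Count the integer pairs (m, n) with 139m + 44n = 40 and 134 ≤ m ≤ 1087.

22

gcd(139, 44) = 1  (139 = 3·44 + 7, 44 = 6·7 + 2, 7 = 3·2 + 1, 2 = 2·1).
Back-substituting, 139·(19) + 44·(-60) = 1.
Scale by 40: particular solution (760, -2400); reduce m mod 44: (12, -37).
General solution: m = 12 + 44t, n = -37 - 139t for integer t.
134 ≤ 12 + 44t ≤ 1087 gives t ∈ [3, 24], which is 22 values.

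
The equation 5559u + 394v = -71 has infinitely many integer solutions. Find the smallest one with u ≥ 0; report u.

gcd(5559, 394):
  5559 = 14×394 + 43
  394 = 9×43 + 7
  43 = 6×7 + 1
  7 = 7×1
so gcd(5559, 394) = 1.
1 divides -71, so solutions exist.
Back-substitute for Bézout coefficients:
  1 = 43 - 6×7
  ... = 5559×(55) + 394×(-776)
Scale by -71/1 = -71: (u₀, v₀) = (-3905, 55096).
General solution: u = -3905 + 394t, v = 55096 - 5559t for integer t.
u ≥ 0: smallest is -3905 mod 394 = 35 (at t = 10), with v = -494.

35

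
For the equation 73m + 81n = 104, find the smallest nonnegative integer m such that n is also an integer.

gcd(81, 73) = 1.
1 divides 104, so solutions exist.
By Bézout, 73*(10) + 81*(-9) = 1.
Scale by 104/1 = 104: (m₀, n₀) = (1040, -936).
General solution: m = 1040 + 81t, n = -936 - 73t for integer t.
m ≥ 0: smallest is 1040 mod 81 = 68 (at t = -12), with n = -60.

68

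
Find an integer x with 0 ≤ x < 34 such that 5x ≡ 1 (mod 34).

7

gcd(34, 5):
  34 = 6×5 + 4
  5 = 1×4 + 1
  4 = 4×1
so gcd(34, 5) = 1.
Back-substitute for Bézout coefficients:
  1 = 5 - 1×4
  ... = 5×(7) + 34×(-1)
So 5×7 ≡ 1 (mod 34), and 7 mod 34 = 7.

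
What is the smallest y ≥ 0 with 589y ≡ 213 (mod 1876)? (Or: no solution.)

717

gcd(1876, 589) = 1  (1876 = 3·589 + 109, 589 = 5·109 + 44, 109 = 2·44 + 21, 44 = 2·21 + 2, 21 = 10·2 + 1, 2 = 2·1).
1 divides 213, so solutions exist.
Back-substituting, 589·(-895) + 1876·(281) = 1.
So 589·(-895) ≡ 1 (mod 1876); multiply by 213: y ≡ -190635 (mod 1876).
Smallest nonnegative: y = -190635 mod 1876 = 717.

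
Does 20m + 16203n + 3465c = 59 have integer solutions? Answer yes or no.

yes

gcd(16203, 20) = 1  (16203 = 810*20 + 3, 20 = 6*3 + 2, 3 = 1*2 + 1, 2 = 2*1).
gcd(1, 3465) = 1.
1 divides 59, so integer solutions exist.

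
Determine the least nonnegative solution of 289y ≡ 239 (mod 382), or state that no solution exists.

gcd(382, 289) = 1  (382 = 1·289 + 93, 289 = 3·93 + 10, 93 = 9·10 + 3, 10 = 3·3 + 1, 3 = 3·1).
1 divides 239, so solutions exist.
Back-substituting, 289·(115) + 382·(-87) = 1.
So 289·(115) ≡ 1 (mod 382); multiply by 239: y ≡ 27485 (mod 382).
Smallest nonnegative: y = 27485 mod 382 = 363.

363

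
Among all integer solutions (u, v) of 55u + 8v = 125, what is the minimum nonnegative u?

3

gcd(55, 8):
  55 = 6×8 + 7
  8 = 1×7 + 1
  7 = 7×1
so gcd(55, 8) = 1.
1 divides 125, so solutions exist.
Back-substitute for Bézout coefficients:
  1 = 8 - 1×7
  ... = 55×(-1) + 8×(7)
Scale by 125/1 = 125: (u₀, v₀) = (-125, 875).
General solution: u = -125 + 8t, v = 875 - 55t for integer t.
u ≥ 0: smallest is -125 mod 8 = 3 (at t = 16), with v = -5.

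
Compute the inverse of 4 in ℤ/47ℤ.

12

gcd(47, 4):
  47 = 11*4 + 3
  4 = 1*3 + 1
  3 = 3*1
so gcd(47, 4) = 1.
Back-substitute for Bézout coefficients:
  1 = 4 - 1*3
  ... = 4*(12) + 47*(-1)
So 4*12 ≡ 1 (mod 47), and 12 mod 47 = 12.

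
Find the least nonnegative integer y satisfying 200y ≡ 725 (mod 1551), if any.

gcd(1551, 200):
  1551 = 7·200 + 151
  200 = 1·151 + 49
  151 = 3·49 + 4
  49 = 12·4 + 1
  4 = 4·1
so gcd(1551, 200) = 1.
1 divides 725, so solutions exist.
Back-substitute for Bézout coefficients:
  1 = 49 - 12·4
  ... = 200·(380) + 1551·(-49)
So 200·(380) ≡ 1 (mod 1551); multiply by 725: y ≡ 275500 (mod 1551).
Smallest nonnegative: y = 275500 mod 1551 = 973.

973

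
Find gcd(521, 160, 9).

gcd(521, 160) = 1  (521 = 3·160 + 41, 160 = 3·41 + 37, 41 = 1·37 + 4, 37 = 9·4 + 1, 4 = 4·1).
gcd(1, 9) = 1.

1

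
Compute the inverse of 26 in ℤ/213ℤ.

41

gcd(213, 26) = 1.
By Bézout, 26×(41) + 213×(-5) = 1.
So 26×41 ≡ 1 (mod 213), and 41 mod 213 = 41.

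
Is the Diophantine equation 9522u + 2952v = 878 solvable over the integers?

gcd(9522, 2952) = 18  (9522 = 3*2952 + 666, 2952 = 4*666 + 288, 666 = 2*288 + 90, 288 = 3*90 + 18, 90 = 5*18).
18 does not divide 878 (remainder 14), so no integer solutions.

no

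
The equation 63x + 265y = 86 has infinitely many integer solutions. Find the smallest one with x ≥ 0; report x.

157

gcd(265, 63):
  265 = 4×63 + 13
  63 = 4×13 + 11
  13 = 1×11 + 2
  11 = 5×2 + 1
  2 = 2×1
so gcd(265, 63) = 1.
1 divides 86, so solutions exist.
Back-substitute for Bézout coefficients:
  1 = 11 - 5×2
  ... = 63×(122) + 265×(-29)
Scale by 86/1 = 86: (x₀, y₀) = (10492, -2494).
General solution: x = 10492 + 265t, y = -2494 - 63t for integer t.
x ≥ 0: smallest is 10492 mod 265 = 157 (at t = -39), with y = -37.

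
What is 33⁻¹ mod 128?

97

gcd(128, 33):
  128 = 3·33 + 29
  33 = 1·29 + 4
  29 = 7·4 + 1
  4 = 4·1
so gcd(128, 33) = 1.
Back-substitute for Bézout coefficients:
  1 = 29 - 7·4
  ... = 33·(-31) + 128·(8)
So 33·-31 ≡ 1 (mod 128), and -31 mod 128 = 97.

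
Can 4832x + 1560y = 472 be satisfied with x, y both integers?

gcd(4832, 1560) = 8  (4832 = 3×1560 + 152, 1560 = 10×152 + 40, 152 = 3×40 + 32, 40 = 1×32 + 8, 32 = 4×8).
8 divides 472, so integer solutions exist.

yes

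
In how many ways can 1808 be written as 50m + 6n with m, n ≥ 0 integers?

gcd(50, 6) = 2  (50 = 8×6 + 2, 6 = 3×2).
Back-substituting, 50×(1) + 6×(-8) = 2.
Scale by 904: one solution is (904, -7232). Reduce m mod 3: (1, 293).
General: m = 1 + 3t, n = 293 - 25t.
m ≥ 0 ⇒ t ≥ 0; n ≥ 0 ⇒ t ≤ 11. So t ∈ [0, 11]: 12 solutions.

12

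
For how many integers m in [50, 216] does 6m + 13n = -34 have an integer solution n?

13

gcd(13, 6) = 1  (13 = 2×6 + 1, 6 = 6×1).
Back-substituting, 6×(-2) + 13×(1) = 1.
Scale by -34: particular solution (68, -34); reduce m mod 13: (3, -4).
General solution: m = 3 + 13t, n = -4 - 6t for integer t.
50 ≤ 3 + 13t ≤ 216 gives t ∈ [4, 16], which is 13 values.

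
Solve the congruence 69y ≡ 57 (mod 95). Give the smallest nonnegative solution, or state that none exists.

gcd(95, 69):
  95 = 1·69 + 26
  69 = 2·26 + 17
  26 = 1·17 + 9
  17 = 1·9 + 8
  9 = 1·8 + 1
  8 = 8·1
so gcd(95, 69) = 1.
1 divides 57, so solutions exist.
Back-substitute for Bézout coefficients:
  1 = 9 - 1·8
  ... = 69·(-11) + 95·(8)
So 69·(-11) ≡ 1 (mod 95); multiply by 57: y ≡ -627 (mod 95).
Smallest nonnegative: y = -627 mod 95 = 38.

38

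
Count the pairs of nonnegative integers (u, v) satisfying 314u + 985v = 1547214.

gcd(985, 314) = 1.
By Bézout, 314×(229) + 985×(-73) = 1.
One solution: (611, 1376).
General: u = 611 + 985t, v = 1376 - 314t.
u ≥ 0 ⇒ t ≥ 0; v ≥ 0 ⇒ t ≤ 4. So t ∈ [0, 4]: 5 solutions.

5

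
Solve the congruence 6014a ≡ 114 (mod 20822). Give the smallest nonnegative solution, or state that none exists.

6973

gcd(20822, 6014) = 2.
2 divides 114, so solutions exist.
By Bézout, 6014·(-3348) + 20822·(967) = 2.
So 6014·(-3348) ≡ 2 (mod 20822); multiply by 57: a ≡ -190836 (mod 10411).
Smallest nonnegative: a = -190836 mod 10411 = 6973.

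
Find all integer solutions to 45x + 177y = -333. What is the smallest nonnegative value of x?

gcd(177, 45):
  177 = 3·45 + 42
  45 = 1·42 + 3
  42 = 14·3
so gcd(177, 45) = 3.
3 divides -333, so solutions exist.
Back-substitute for Bézout coefficients:
  3 = 45 - 1·42
  ... = 45·(4) + 177·(-1)
Scale by -333/3 = -111: (x₀, y₀) = (-444, 111).
General solution: x = -444 + 59t, y = 111 - 15t for integer t.
x ≥ 0: smallest is -444 mod 59 = 28 (at t = 8), with y = -9.

28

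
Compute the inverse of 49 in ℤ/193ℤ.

gcd(193, 49) = 1  (193 = 3×49 + 46, 49 = 1×46 + 3, 46 = 15×3 + 1, 3 = 3×1).
Back-substituting, 49×(-63) + 193×(16) = 1.
So 49×-63 ≡ 1 (mod 193), and -63 mod 193 = 130.

130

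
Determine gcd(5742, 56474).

22

gcd(56474, 5742):
  56474 = 9·5742 + 4796
  5742 = 1·4796 + 946
  4796 = 5·946 + 66
  946 = 14·66 + 22
  66 = 3·22
so gcd(56474, 5742) = 22.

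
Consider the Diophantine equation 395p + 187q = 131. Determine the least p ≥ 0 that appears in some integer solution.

122

gcd(395, 187):
  395 = 2×187 + 21
  187 = 8×21 + 19
  21 = 1×19 + 2
  19 = 9×2 + 1
  2 = 2×1
so gcd(395, 187) = 1.
1 divides 131, so solutions exist.
Back-substitute for Bézout coefficients:
  1 = 19 - 9×2
  ... = 395×(-89) + 187×(188)
Scale by 131/1 = 131: (p₀, q₀) = (-11659, 24628).
General solution: p = -11659 + 187t, q = 24628 - 395t for integer t.
p ≥ 0: smallest is -11659 mod 187 = 122 (at t = 63), with q = -257.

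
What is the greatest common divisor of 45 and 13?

1

gcd(45, 13) = 1  (45 = 3·13 + 6, 13 = 2·6 + 1, 6 = 6·1).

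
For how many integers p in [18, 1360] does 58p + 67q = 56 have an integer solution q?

gcd(67, 58):
  67 = 1·58 + 9
  58 = 6·9 + 4
  9 = 2·4 + 1
  4 = 4·1
so gcd(67, 58) = 1.
Back-substitute for Bézout coefficients:
  1 = 9 - 2·4
  ... = 58·(-15) + 67·(13)
Scale by 56: particular solution (-840, 728); reduce p mod 67: (31, -26).
General solution: p = 31 + 67t, q = -26 - 58t for integer t.
18 ≤ 31 + 67t ≤ 1360 gives t ∈ [0, 19], which is 20 values.

20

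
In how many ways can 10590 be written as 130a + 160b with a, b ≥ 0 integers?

5

gcd(160, 130) = 10.
By Bézout, 130·(5) + 160·(-4) = 10.
One solution: (15, 54).
General: a = 15 + 16t, b = 54 - 13t.
a ≥ 0 ⇒ t ≥ 0; b ≥ 0 ⇒ t ≤ 4. So t ∈ [0, 4]: 5 solutions.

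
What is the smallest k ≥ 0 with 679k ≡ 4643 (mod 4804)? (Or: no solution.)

gcd(4804, 679):
  4804 = 7*679 + 51
  679 = 13*51 + 16
  51 = 3*16 + 3
  16 = 5*3 + 1
  3 = 3*1
so gcd(4804, 679) = 1.
1 divides 4643, so solutions exist.
Back-substitute for Bézout coefficients:
  1 = 16 - 5*3
  ... = 679*(1507) + 4804*(-213)
So 679*(1507) ≡ 1 (mod 4804); multiply by 4643: k ≡ 6997001 (mod 4804).
Smallest nonnegative: k = 6997001 mod 4804 = 2377.

2377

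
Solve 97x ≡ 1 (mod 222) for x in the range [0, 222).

103

gcd(222, 97):
  222 = 2·97 + 28
  97 = 3·28 + 13
  28 = 2·13 + 2
  13 = 6·2 + 1
  2 = 2·1
so gcd(222, 97) = 1.
Back-substitute for Bézout coefficients:
  1 = 13 - 6·2
  ... = 97·(103) + 222·(-45)
So 97·103 ≡ 1 (mod 222), and 103 mod 222 = 103.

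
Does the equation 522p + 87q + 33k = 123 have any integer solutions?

gcd(522, 87):
  522 = 6·87
so gcd(522, 87) = 87.
gcd(87, 33) = 3.
3 divides 123, so integer solutions exist.

yes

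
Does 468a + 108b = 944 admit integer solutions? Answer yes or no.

gcd(468, 108) = 36  (468 = 4*108 + 36, 108 = 3*36).
36 does not divide 944 (remainder 8), so no integer solutions.

no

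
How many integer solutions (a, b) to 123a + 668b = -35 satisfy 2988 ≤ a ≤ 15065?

gcd(668, 123) = 1.
By Bézout, 123·(315) + 668·(-58) = 1.
Particular solution: (331, -61).
General solution: a = 331 + 668t, b = -61 - 123t for integer t.
2988 ≤ 331 + 668t ≤ 15065 gives t ∈ [4, 22], which is 19 values.

19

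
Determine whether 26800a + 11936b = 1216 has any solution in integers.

gcd(26800, 11936) = 16.
16 divides 1216, so integer solutions exist.

yes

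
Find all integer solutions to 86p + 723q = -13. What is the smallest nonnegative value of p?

gcd(723, 86) = 1  (723 = 8·86 + 35, 86 = 2·35 + 16, 35 = 2·16 + 3, 16 = 5·3 + 1, 3 = 3·1).
1 divides -13, so solutions exist.
Back-substituting, 86·(227) + 723·(-27) = 1.
Scale by -13/1 = -13: (p₀, q₀) = (-2951, 351).
General solution: p = -2951 + 723t, q = 351 - 86t for integer t.
p ≥ 0: smallest is -2951 mod 723 = 664 (at t = 5), with q = -79.

664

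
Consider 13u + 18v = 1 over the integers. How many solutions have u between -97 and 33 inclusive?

gcd(18, 13):
  18 = 1×13 + 5
  13 = 2×5 + 3
  5 = 1×3 + 2
  3 = 1×2 + 1
  2 = 2×1
so gcd(18, 13) = 1.
Back-substitute for Bézout coefficients:
  1 = 3 - 1×2
  ... = 13×(7) + 18×(-5)
Scale by 1: particular solution (7, -5); reduce u mod 18: (7, -5).
General solution: u = 7 + 18t, v = -5 - 13t for integer t.
-97 ≤ 7 + 18t ≤ 33 gives t ∈ [-5, 1], which is 7 values.

7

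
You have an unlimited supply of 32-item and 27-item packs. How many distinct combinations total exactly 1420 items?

Need nonnegative integers with 32j + 27k = 1420.
gcd(32, 27) = 1, and 32·(11) + 27·(-13) = 1.
So (j₀, k₀) = (15620, -18460); general j = 15620 + 27t, k = -18460 - 32t.
j ≥ 0 ⇒ t ≥ -578; k ≥ 0 ⇒ t ≤ -577. That's 2 values of t.

2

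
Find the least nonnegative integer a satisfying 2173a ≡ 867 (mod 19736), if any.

gcd(19736, 2173):
  19736 = 9·2173 + 179
  2173 = 12·179 + 25
  179 = 7·25 + 4
  25 = 6·4 + 1
  4 = 4·1
so gcd(19736, 2173) = 1.
1 divides 867, so solutions exist.
Back-substitute for Bézout coefficients:
  1 = 25 - 6·4
  ... = 2173·(4741) + 19736·(-522)
So 2173·(4741) ≡ 1 (mod 19736); multiply by 867: a ≡ 4110447 (mod 19736).
Smallest nonnegative: a = 4110447 mod 19736 = 5359.

5359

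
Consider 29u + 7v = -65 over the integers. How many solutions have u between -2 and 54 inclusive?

gcd(29, 7) = 1  (29 = 4·7 + 1, 7 = 7·1).
Back-substituting, 29·(1) + 7·(-4) = 1.
Scale by -65: particular solution (-65, 260); reduce u mod 7: (5, -30).
General solution: u = 5 + 7t, v = -30 - 29t for integer t.
-2 ≤ 5 + 7t ≤ 54 gives t ∈ [-1, 7], which is 9 values.

9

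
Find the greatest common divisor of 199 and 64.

1

gcd(199, 64):
  199 = 3×64 + 7
  64 = 9×7 + 1
  7 = 7×1
so gcd(199, 64) = 1.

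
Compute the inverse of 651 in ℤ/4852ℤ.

gcd(4852, 651):
  4852 = 7*651 + 295
  651 = 2*295 + 61
  295 = 4*61 + 51
  61 = 1*51 + 10
  51 = 5*10 + 1
  10 = 10*1
so gcd(4852, 651) = 1.
Back-substitute for Bézout coefficients:
  1 = 51 - 5*10
  ... = 651*(-477) + 4852*(64)
So 651*-477 ≡ 1 (mod 4852), and -477 mod 4852 = 4375.

4375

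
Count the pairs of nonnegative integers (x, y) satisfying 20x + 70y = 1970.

14

gcd(70, 20) = 10.
By Bézout, 20·(-3) + 70·(1) = 10.
One solution: (4, 27).
General: x = 4 + 7t, y = 27 - 2t.
x ≥ 0 ⇒ t ≥ 0; y ≥ 0 ⇒ t ≤ 13. So t ∈ [0, 13]: 14 solutions.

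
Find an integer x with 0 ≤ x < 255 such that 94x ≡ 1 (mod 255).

gcd(255, 94):
  255 = 2*94 + 67
  94 = 1*67 + 27
  67 = 2*27 + 13
  27 = 2*13 + 1
  13 = 13*1
so gcd(255, 94) = 1.
Back-substitute for Bézout coefficients:
  1 = 27 - 2*13
  ... = 94*(19) + 255*(-7)
So 94*19 ≡ 1 (mod 255), and 19 mod 255 = 19.

19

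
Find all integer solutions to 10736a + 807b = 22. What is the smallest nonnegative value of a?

425

gcd(10736, 807) = 1.
1 divides 22, so solutions exist.
By Bézout, 10736*(56) + 807*(-745) = 1.
Scale by 22/1 = 22: (a₀, b₀) = (1232, -16390).
General solution: a = 1232 + 807t, b = -16390 - 10736t for integer t.
a ≥ 0: smallest is 1232 mod 807 = 425 (at t = -1), with b = -5654.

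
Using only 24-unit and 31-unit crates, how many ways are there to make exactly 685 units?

Need nonnegative integers with 24j + 31k = 685.
gcd(24, 31) = 1, and 24·(-9) + 31·(7) = 1.
So (j₀, k₀) = (-6165, 4795); general j = -6165 + 31t, k = 4795 - 24t.
j ≥ 0 ⇒ t ≥ 199; k ≥ 0 ⇒ t ≤ 199. That's 1 value of t.

1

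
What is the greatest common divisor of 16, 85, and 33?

1

gcd(85, 16) = 1  (85 = 5×16 + 5, 16 = 3×5 + 1, 5 = 5×1).
gcd(1, 33) = 1.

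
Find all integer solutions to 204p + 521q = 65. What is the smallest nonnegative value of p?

gcd(521, 204):
  521 = 2×204 + 113
  204 = 1×113 + 91
  113 = 1×91 + 22
  91 = 4×22 + 3
  22 = 7×3 + 1
  3 = 3×1
so gcd(521, 204) = 1.
1 divides 65, so solutions exist.
Back-substitute for Bézout coefficients:
  1 = 22 - 7×3
  ... = 204×(-166) + 521×(65)
Scale by 65/1 = 65: (p₀, q₀) = (-10790, 4225).
General solution: p = -10790 + 521t, q = 4225 - 204t for integer t.
p ≥ 0: smallest is -10790 mod 521 = 151 (at t = 21), with q = -59.

151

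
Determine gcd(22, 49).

1

gcd(49, 22):
  49 = 2×22 + 5
  22 = 4×5 + 2
  5 = 2×2 + 1
  2 = 2×1
so gcd(49, 22) = 1.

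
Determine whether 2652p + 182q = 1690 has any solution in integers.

gcd(2652, 182) = 26.
26 divides 1690, so integer solutions exist.

yes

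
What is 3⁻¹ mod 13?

9

gcd(13, 3) = 1  (13 = 4·3 + 1, 3 = 3·1).
Back-substituting, 3·(-4) + 13·(1) = 1.
So 3·-4 ≡ 1 (mod 13), and -4 mod 13 = 9.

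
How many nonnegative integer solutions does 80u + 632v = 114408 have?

18

gcd(632, 80) = 8.
By Bézout, 80×(8) + 632×(-1) = 8.
One solution: (16, 179).
General: u = 16 + 79t, v = 179 - 10t.
u ≥ 0 ⇒ t ≥ 0; v ≥ 0 ⇒ t ≤ 17. So t ∈ [0, 17]: 18 solutions.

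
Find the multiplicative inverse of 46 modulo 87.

gcd(87, 46) = 1.
By Bézout, 46·(-17) + 87·(9) = 1.
So 46·-17 ≡ 1 (mod 87), and -17 mod 87 = 70.

70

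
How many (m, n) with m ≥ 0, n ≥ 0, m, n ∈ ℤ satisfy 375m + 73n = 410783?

15

gcd(375, 73) = 1.
By Bézout, 375*(22) + 73*(-113) = 1.
One solution: (45, 5396).
General: m = 45 + 73t, n = 5396 - 375t.
m ≥ 0 ⇒ t ≥ 0; n ≥ 0 ⇒ t ≤ 14. So t ∈ [0, 14]: 15 solutions.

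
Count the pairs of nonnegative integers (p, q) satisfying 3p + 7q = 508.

24

gcd(7, 3) = 1.
By Bézout, 3·(-2) + 7·(1) = 1.
One solution: (6, 70).
General: p = 6 + 7t, q = 70 - 3t.
p ≥ 0 ⇒ t ≥ 0; q ≥ 0 ⇒ t ≤ 23. So t ∈ [0, 23]: 24 solutions.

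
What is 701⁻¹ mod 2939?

566

gcd(2939, 701) = 1.
By Bézout, 701*(566) + 2939*(-135) = 1.
So 701*566 ≡ 1 (mod 2939), and 566 mod 2939 = 566.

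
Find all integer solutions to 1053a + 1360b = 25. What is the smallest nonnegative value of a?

1165

gcd(1360, 1053) = 1.
1 divides 25, so solutions exist.
By Bézout, 1053·(-443) + 1360·(343) = 1.
Scale by 25/1 = 25: (a₀, b₀) = (-11075, 8575).
General solution: a = -11075 + 1360t, b = 8575 - 1053t for integer t.
a ≥ 0: smallest is -11075 mod 1360 = 1165 (at t = 9), with b = -902.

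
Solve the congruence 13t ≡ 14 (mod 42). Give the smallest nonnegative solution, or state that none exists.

gcd(42, 13) = 1  (42 = 3·13 + 3, 13 = 4·3 + 1, 3 = 3·1).
1 divides 14, so solutions exist.
Back-substituting, 13·(13) + 42·(-4) = 1.
So 13·(13) ≡ 1 (mod 42); multiply by 14: t ≡ 182 (mod 42).
Smallest nonnegative: t = 182 mod 42 = 14.

14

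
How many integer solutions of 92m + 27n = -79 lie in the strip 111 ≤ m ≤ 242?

gcd(92, 27) = 1  (92 = 3*27 + 11, 27 = 2*11 + 5, 11 = 2*5 + 1, 5 = 5*1).
Back-substituting, 92*(5) + 27*(-17) = 1.
Scale by -79: particular solution (-395, 1343); reduce m mod 27: (10, -37).
General solution: m = 10 + 27t, n = -37 - 92t for integer t.
111 ≤ 10 + 27t ≤ 242 gives t ∈ [4, 8], which is 5 values.

5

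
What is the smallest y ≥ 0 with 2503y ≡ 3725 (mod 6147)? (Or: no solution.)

gcd(6147, 2503):
  6147 = 2*2503 + 1141
  2503 = 2*1141 + 221
  1141 = 5*221 + 36
  221 = 6*36 + 5
  36 = 7*5 + 1
  5 = 5*1
so gcd(6147, 2503) = 1.
1 divides 3725, so solutions exist.
Back-substitute for Bézout coefficients:
  1 = 36 - 7*5
  ... = 2503*(-1196) + 6147*(487)
So 2503*(-1196) ≡ 1 (mod 6147); multiply by 3725: y ≡ -4455100 (mod 6147).
Smallest nonnegative: y = -4455100 mod 6147 = 1475.

1475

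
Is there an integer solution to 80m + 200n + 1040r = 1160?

gcd(200, 80):
  200 = 2*80 + 40
  80 = 2*40
so gcd(200, 80) = 40.
gcd(40, 1040) = 40.
40 divides 1160, so integer solutions exist.

yes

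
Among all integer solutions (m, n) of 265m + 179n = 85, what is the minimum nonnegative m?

gcd(265, 179) = 1.
1 divides 85, so solutions exist.
By Bézout, 265×(-77) + 179×(114) = 1.
Scale by 85/1 = 85: (m₀, n₀) = (-6545, 9690).
General solution: m = -6545 + 179t, n = 9690 - 265t for integer t.
m ≥ 0: smallest is -6545 mod 179 = 78 (at t = 37), with n = -115.

78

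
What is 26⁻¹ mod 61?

54

gcd(61, 26) = 1  (61 = 2×26 + 9, 26 = 2×9 + 8, 9 = 1×8 + 1, 8 = 8×1).
Back-substituting, 26×(-7) + 61×(3) = 1.
So 26×-7 ≡ 1 (mod 61), and -7 mod 61 = 54.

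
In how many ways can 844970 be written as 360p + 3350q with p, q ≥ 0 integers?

7

gcd(3350, 360) = 10  (3350 = 9·360 + 110, 360 = 3·110 + 30, 110 = 3·30 + 20, 30 = 1·20 + 10, 20 = 2·10).
Back-substituting, 360·(121) + 3350·(-13) = 10.
Scale by 84497: one solution is (10224137, -1098461). Reduce p mod 335: (272, 223).
General: p = 272 + 335t, q = 223 - 36t.
p ≥ 0 ⇒ t ≥ 0; q ≥ 0 ⇒ t ≤ 6. So t ∈ [0, 6]: 7 solutions.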